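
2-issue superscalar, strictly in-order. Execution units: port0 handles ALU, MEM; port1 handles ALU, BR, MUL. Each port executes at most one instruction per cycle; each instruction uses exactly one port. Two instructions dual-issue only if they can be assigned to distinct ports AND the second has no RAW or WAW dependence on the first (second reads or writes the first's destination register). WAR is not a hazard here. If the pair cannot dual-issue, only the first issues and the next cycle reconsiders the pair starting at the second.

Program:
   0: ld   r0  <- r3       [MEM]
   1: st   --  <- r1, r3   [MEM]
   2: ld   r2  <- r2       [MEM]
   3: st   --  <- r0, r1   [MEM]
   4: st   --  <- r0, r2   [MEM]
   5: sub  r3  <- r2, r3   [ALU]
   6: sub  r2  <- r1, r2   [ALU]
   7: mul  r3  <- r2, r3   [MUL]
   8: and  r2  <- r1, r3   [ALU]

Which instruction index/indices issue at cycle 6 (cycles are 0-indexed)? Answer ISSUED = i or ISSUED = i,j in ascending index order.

c0: i0 ld  no-port MEM/MEM
c1: i1 st  no-port MEM/MEM
c2: i2 ld  no-port MEM/MEM
c3: i3 st  no-port MEM/MEM
c4: i4+i5 st/sub  2-wide
c5: i6 sub  RAW r2
c6: i7 mul  RAW r3
c7: i8 and  tail

ISSUED = 7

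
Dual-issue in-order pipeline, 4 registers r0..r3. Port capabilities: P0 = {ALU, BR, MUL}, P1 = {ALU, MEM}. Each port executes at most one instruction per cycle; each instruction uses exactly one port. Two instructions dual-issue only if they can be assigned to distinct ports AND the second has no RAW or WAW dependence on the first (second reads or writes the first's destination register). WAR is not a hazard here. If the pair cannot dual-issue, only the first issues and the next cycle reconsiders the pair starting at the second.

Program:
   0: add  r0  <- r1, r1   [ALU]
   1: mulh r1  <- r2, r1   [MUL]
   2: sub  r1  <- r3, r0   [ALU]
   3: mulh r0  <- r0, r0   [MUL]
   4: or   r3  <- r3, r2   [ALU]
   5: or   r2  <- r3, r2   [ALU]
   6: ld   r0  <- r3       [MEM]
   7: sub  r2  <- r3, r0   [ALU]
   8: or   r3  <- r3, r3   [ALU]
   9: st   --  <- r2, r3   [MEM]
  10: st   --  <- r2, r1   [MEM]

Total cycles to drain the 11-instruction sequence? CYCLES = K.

CYCLES = 7

t=0 i0+i1:add mulh ; dual
t=1 i2+i3:sub mulh ; dual
t=2 i4:or ; RAW r3
t=3 i5+i6:or ld ; dual
t=4 i7+i8:sub or ; dual
t=5 i9:st ; no-port MEM/MEM
t=6 i10:st ; tail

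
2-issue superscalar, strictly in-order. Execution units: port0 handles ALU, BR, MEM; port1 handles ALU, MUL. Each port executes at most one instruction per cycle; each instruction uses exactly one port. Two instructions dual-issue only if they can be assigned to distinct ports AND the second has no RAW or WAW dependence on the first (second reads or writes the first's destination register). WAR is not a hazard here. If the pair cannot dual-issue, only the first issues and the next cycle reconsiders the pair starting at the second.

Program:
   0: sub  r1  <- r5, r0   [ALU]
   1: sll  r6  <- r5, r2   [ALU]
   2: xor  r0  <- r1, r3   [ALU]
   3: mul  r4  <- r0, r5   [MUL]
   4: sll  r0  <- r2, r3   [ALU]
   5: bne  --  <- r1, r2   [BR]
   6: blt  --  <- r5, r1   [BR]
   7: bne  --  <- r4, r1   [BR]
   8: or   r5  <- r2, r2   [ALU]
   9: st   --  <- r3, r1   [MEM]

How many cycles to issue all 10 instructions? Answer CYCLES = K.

#0 head=0: sub+sll i0,i1 2-wide
#1 head=2: xor i2 RAW r0
#2 head=3: mul+sll i3,i4 2-wide
#3 head=5: bne i5 no-port BR/BR
#4 head=6: blt i6 no-port BR/BR
#5 head=7: bne+or i7,i8 2-wide
#6 head=9: st i9 tail

CYCLES = 7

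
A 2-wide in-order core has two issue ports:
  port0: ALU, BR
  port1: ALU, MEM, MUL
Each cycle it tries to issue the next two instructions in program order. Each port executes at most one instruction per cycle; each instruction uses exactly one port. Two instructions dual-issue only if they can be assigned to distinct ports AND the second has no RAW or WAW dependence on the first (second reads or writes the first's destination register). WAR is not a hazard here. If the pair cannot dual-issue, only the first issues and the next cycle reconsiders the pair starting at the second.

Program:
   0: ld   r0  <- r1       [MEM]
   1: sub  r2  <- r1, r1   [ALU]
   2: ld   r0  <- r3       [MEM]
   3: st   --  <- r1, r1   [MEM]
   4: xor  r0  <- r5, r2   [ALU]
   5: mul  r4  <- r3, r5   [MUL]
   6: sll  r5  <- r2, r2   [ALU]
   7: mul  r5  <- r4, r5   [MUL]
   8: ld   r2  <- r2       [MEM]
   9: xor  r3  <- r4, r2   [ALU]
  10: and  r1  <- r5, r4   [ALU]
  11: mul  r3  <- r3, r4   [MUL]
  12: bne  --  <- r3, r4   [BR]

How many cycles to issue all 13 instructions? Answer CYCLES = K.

[0] i0/i1  ld/sub  -- 2-wide
[1] i2  ld  -- no-port MEM/MEM
[2] i3/i4  st/xor  -- 2-wide
[3] i5/i6  mul/sll  -- 2-wide
[4] i7  mul  -- no-port MUL/MEM
[5] i8  ld  -- RAW r2
[6] i9/i10  xor/and  -- 2-wide
[7] i11  mul  -- RAW r3
[8] i12  bne  -- tail

CYCLES = 9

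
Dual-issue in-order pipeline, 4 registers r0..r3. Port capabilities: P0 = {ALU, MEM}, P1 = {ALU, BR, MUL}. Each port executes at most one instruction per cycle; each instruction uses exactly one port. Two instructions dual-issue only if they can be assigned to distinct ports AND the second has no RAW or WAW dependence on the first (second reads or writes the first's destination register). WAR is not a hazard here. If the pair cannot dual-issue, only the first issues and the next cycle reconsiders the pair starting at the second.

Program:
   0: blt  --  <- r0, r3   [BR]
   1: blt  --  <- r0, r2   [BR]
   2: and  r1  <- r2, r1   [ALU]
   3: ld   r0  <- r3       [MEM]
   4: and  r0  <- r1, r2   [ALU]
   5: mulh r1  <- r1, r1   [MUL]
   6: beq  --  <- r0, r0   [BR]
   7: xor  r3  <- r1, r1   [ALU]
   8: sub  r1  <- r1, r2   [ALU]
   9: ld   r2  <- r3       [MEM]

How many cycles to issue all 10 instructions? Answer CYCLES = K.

CYCLES = 6

  cy0 -> i0 (blt.BR) no-port BR/BR
  cy1 -> i1/i2 (blt.BR/and.ALU) 2-wide
  cy2 -> i3 (ld.MEM) WAW r0
  cy3 -> i4/i5 (and.ALU/mulh.MUL) 2-wide
  cy4 -> i6/i7 (beq.BR/xor.ALU) 2-wide
  cy5 -> i8/i9 (sub.ALU/ld.MEM) 2-wide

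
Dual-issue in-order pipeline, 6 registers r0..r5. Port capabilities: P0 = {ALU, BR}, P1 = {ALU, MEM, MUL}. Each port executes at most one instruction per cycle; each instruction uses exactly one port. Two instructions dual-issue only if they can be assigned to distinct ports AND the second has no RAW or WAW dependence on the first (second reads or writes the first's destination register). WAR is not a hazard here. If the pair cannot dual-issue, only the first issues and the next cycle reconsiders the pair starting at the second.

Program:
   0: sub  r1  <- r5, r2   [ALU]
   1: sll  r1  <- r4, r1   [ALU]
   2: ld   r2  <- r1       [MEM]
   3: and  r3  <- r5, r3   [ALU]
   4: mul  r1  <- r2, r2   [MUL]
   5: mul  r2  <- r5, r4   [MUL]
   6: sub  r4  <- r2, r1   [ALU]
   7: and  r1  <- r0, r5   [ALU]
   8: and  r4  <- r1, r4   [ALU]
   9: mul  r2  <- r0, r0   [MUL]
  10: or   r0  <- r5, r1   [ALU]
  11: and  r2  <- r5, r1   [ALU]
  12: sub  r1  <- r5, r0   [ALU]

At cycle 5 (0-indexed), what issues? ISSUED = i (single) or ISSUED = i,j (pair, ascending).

  cy0 -> i0 (sub) RAW+WAW r1
  cy1 -> i1 (sll) RAW r1
  cy2 -> i2+i3 (ld/and) dual
  cy3 -> i4 (mul) no-port MUL/MUL
  cy4 -> i5 (mul) RAW r2
  cy5 -> i6+i7 (sub/and) dual
  cy6 -> i8+i9 (and/mul) dual
  cy7 -> i10+i11 (or/and) dual
  cy8 -> i12 (sub) tail

ISSUED = 6,7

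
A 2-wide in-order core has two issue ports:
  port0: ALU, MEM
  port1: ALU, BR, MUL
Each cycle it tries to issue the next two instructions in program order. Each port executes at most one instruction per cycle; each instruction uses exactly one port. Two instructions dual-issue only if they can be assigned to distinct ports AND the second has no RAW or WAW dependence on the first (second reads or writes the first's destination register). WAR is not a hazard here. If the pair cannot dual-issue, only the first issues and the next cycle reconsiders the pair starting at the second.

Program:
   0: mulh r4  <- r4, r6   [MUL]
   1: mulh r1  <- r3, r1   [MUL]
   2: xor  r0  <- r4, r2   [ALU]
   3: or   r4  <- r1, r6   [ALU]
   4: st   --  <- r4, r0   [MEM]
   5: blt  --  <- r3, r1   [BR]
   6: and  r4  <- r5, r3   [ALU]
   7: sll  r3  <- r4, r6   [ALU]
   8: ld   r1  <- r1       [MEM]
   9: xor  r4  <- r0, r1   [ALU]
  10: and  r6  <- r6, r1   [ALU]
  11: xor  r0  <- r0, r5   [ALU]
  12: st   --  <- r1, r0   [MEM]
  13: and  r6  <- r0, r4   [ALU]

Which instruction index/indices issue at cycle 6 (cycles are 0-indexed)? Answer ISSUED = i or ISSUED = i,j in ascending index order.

[0] i0  mulh.MUL  -- no-port MUL/MUL
[1] i1,i2  mulh.MUL/xor.ALU  -- dual
[2] i3  or.ALU  -- RAW r4
[3] i4,i5  st.MEM/blt.BR  -- dual
[4] i6  and.ALU  -- RAW r4
[5] i7,i8  sll.ALU/ld.MEM  -- dual
[6] i9,i10  xor.ALU/and.ALU  -- dual
[7] i11  xor.ALU  -- RAW r0
[8] i12,i13  st.MEM/and.ALU  -- dual

ISSUED = 9,10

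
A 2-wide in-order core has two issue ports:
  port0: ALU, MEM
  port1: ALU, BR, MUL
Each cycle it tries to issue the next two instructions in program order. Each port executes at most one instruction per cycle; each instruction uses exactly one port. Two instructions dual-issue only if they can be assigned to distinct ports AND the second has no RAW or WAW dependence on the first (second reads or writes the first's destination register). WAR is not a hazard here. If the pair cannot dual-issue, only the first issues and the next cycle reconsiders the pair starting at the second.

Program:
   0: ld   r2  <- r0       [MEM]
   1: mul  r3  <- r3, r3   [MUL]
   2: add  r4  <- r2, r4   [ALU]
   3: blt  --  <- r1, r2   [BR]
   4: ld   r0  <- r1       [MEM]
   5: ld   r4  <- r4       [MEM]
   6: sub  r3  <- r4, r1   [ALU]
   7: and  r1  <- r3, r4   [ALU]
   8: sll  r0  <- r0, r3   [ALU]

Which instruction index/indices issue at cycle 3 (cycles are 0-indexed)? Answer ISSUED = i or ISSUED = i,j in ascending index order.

c0: i0/i1 ld+mul  dual
c1: i2/i3 add+blt  dual
c2: i4 ld  no-port MEM/MEM
c3: i5 ld  RAW r4
c4: i6 sub  RAW r3
c5: i7/i8 and+sll  dual

ISSUED = 5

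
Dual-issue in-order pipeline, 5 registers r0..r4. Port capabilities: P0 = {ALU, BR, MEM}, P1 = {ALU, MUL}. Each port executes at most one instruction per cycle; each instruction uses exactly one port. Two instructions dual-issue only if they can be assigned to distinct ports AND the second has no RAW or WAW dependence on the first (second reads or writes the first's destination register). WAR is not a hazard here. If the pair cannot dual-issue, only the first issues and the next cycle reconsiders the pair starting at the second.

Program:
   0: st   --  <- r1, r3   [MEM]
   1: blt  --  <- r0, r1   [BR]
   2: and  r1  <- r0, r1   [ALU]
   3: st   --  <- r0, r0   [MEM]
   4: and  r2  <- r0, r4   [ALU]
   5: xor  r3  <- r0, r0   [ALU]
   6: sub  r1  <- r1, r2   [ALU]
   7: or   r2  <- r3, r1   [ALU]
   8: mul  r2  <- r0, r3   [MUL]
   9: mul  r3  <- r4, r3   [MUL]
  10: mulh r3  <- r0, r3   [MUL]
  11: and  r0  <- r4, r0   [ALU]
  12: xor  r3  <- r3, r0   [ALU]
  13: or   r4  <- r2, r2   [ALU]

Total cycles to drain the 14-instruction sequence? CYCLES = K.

CYCLES = 9

  cy0 -> i0 (st) no-port MEM/BR
  cy1 -> i1+i2 (blt/and) pair
  cy2 -> i3+i4 (st/and) pair
  cy3 -> i5+i6 (xor/sub) pair
  cy4 -> i7 (or) WAW r2
  cy5 -> i8 (mul) no-port MUL/MUL
  cy6 -> i9 (mul) no-port MUL/MUL
  cy7 -> i10+i11 (mulh/and) pair
  cy8 -> i12+i13 (xor/or) pair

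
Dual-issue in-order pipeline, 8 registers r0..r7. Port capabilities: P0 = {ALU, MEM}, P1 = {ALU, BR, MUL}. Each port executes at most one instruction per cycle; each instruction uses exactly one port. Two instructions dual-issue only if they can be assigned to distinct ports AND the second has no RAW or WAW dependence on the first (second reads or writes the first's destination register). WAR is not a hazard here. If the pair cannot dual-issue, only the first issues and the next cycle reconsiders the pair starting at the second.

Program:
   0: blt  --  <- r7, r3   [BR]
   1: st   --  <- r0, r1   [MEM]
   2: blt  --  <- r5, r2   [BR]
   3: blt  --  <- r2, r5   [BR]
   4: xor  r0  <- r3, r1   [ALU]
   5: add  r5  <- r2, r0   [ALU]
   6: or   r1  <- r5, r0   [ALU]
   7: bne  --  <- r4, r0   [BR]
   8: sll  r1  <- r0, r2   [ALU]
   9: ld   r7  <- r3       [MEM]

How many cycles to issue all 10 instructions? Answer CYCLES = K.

[0] i0,i1  blt+st  -- dual
[1] i2  blt  -- no-port BR/BR
[2] i3,i4  blt+xor  -- dual
[3] i5  add  -- RAW r5
[4] i6,i7  or+bne  -- dual
[5] i8,i9  sll+ld  -- dual

CYCLES = 6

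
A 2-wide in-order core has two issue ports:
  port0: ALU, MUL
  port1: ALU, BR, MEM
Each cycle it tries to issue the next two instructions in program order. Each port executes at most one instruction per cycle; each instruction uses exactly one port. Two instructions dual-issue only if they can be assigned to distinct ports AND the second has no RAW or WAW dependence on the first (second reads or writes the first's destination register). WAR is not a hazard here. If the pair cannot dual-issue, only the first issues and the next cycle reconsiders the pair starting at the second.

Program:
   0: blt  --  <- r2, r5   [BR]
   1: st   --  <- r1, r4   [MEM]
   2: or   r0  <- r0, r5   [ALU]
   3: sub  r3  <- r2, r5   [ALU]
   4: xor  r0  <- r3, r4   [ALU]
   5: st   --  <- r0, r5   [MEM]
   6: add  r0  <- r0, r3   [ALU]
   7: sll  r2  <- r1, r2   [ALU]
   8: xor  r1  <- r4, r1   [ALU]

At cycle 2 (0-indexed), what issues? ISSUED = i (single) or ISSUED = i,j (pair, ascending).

ISSUED = 3

t=0 i0:blt ; no-port BR/MEM
t=1 i1,i2:st or ; pair
t=2 i3:sub ; RAW r3
t=3 i4:xor ; RAW r0
t=4 i5,i6:st add ; pair
t=5 i7,i8:sll xor ; pair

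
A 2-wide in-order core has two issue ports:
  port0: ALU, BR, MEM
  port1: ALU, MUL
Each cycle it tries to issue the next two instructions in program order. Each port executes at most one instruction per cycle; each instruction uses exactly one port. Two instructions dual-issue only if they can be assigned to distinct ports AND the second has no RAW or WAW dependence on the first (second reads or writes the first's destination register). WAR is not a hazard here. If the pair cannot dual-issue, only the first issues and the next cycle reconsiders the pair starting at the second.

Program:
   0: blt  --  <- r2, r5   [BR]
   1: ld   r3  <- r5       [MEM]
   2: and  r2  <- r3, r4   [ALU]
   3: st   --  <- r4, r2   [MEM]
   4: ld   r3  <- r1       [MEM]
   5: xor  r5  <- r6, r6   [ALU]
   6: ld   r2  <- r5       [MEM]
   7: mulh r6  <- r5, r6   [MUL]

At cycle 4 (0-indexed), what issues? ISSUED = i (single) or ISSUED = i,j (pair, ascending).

c0: i0 blt.BR  no-port BR/MEM
c1: i1 ld.MEM  RAW r3
c2: i2 and.ALU  RAW r2
c3: i3 st.MEM  no-port MEM/MEM
c4: i4+i5 ld.MEM/xor.ALU  pair
c5: i6+i7 ld.MEM/mulh.MUL  pair

ISSUED = 4,5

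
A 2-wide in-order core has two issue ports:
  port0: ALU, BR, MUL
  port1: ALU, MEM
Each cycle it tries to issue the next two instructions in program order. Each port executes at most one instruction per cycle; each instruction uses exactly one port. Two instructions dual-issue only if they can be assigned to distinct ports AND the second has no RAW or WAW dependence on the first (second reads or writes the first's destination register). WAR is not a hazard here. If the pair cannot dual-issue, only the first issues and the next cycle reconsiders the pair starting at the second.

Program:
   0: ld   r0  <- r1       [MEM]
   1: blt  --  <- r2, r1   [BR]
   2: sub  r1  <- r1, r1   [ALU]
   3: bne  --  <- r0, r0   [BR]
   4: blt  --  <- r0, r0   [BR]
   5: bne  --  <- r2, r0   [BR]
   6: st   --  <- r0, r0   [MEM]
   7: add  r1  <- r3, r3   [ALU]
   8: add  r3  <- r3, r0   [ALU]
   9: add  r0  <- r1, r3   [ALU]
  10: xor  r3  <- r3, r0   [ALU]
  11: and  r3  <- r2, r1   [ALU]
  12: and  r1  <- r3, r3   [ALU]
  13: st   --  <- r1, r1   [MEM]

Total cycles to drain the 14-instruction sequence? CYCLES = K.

CYCLES = 10

0. ld blt @i0,i1  | 2-wide
1. sub bne @i2,i3  | 2-wide
2. blt @i4  | no-port BR/BR
3. bne st @i5,i6  | 2-wide
4. add add @i7,i8  | 2-wide
5. add @i9  | RAW r0
6. xor @i10  | WAW r3
7. and @i11  | RAW r3
8. and @i12  | RAW r1
9. st @i13  | tail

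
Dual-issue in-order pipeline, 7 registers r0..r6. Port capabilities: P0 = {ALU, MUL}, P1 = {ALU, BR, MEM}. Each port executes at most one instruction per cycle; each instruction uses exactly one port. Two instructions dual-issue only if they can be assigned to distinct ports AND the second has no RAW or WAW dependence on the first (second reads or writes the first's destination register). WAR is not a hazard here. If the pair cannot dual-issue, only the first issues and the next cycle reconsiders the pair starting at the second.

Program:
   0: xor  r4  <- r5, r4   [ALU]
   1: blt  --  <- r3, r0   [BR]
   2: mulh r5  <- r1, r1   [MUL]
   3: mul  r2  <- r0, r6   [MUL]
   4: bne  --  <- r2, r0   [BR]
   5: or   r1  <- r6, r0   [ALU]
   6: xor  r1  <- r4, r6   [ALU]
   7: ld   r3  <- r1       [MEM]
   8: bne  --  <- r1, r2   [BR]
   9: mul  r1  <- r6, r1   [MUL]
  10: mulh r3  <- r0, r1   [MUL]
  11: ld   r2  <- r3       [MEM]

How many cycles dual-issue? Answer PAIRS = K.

[0] i0+i1  xor.ALU/blt.BR  -- dual
[1] i2  mulh.MUL  -- no-port MUL/MUL
[2] i3  mul.MUL  -- RAW r2
[3] i4+i5  bne.BR/or.ALU  -- dual
[4] i6  xor.ALU  -- RAW r1
[5] i7  ld.MEM  -- no-port MEM/BR
[6] i8+i9  bne.BR/mul.MUL  -- dual
[7] i10  mulh.MUL  -- RAW r3
[8] i11  ld.MEM  -- tail

PAIRS = 3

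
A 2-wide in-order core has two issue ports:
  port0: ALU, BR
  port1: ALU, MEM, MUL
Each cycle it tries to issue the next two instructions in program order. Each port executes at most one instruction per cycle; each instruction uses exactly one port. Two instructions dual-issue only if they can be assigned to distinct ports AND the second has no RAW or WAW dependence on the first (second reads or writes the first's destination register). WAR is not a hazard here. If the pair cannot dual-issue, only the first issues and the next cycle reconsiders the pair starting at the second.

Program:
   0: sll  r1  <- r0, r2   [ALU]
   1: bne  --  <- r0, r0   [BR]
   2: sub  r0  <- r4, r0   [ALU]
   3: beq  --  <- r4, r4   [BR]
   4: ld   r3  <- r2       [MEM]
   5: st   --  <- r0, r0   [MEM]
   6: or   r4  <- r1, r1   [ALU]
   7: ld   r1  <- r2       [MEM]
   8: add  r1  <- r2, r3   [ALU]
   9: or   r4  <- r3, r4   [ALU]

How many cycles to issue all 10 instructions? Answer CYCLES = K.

CYCLES = 6

c0: i0,i1 sll.ALU/bne.BR  dual
c1: i2,i3 sub.ALU/beq.BR  dual
c2: i4 ld.MEM  no-port MEM/MEM
c3: i5,i6 st.MEM/or.ALU  dual
c4: i7 ld.MEM  WAW r1
c5: i8,i9 add.ALU/or.ALU  dual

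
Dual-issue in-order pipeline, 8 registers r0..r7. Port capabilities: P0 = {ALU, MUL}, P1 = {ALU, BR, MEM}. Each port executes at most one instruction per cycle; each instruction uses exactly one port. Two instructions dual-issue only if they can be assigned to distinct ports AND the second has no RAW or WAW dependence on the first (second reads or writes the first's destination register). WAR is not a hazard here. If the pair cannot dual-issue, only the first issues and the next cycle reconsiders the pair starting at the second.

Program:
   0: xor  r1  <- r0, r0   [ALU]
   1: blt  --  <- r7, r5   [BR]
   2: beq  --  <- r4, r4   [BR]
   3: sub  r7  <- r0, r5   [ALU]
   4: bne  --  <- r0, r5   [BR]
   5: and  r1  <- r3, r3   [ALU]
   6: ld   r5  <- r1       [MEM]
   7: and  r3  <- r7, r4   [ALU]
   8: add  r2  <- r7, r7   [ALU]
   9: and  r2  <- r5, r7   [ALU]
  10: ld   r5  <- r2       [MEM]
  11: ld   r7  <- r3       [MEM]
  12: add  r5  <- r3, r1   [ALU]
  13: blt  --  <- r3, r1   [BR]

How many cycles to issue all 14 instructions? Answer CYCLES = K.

t=0 i0/i1:xor.ALU+blt.BR ; 2-wide
t=1 i2/i3:beq.BR+sub.ALU ; 2-wide
t=2 i4/i5:bne.BR+and.ALU ; 2-wide
t=3 i6/i7:ld.MEM+and.ALU ; 2-wide
t=4 i8:add.ALU ; WAW r2
t=5 i9:and.ALU ; RAW r2
t=6 i10:ld.MEM ; no-port MEM/MEM
t=7 i11/i12:ld.MEM+add.ALU ; 2-wide
t=8 i13:blt.BR ; tail

CYCLES = 9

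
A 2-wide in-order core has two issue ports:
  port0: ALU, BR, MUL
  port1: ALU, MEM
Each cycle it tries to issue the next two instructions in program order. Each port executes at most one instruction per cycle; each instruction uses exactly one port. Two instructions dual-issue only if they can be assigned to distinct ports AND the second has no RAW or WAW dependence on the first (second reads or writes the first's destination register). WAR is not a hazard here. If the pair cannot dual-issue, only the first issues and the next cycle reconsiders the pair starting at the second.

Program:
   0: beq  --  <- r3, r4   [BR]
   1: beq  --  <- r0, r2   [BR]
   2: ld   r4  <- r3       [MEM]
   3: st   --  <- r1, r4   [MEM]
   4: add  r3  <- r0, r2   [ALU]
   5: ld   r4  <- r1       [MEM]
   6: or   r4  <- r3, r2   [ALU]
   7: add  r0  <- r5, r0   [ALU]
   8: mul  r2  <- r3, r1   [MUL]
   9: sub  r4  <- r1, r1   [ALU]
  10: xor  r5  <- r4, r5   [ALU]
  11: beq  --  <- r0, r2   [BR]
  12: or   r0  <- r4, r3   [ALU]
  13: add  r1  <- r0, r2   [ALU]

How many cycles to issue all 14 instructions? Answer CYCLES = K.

CYCLES = 9

c0: i0 beq.BR  no-port BR/BR
c1: i1,i2 beq.BR/ld.MEM  dual
c2: i3,i4 st.MEM/add.ALU  dual
c3: i5 ld.MEM  WAW r4
c4: i6,i7 or.ALU/add.ALU  dual
c5: i8,i9 mul.MUL/sub.ALU  dual
c6: i10,i11 xor.ALU/beq.BR  dual
c7: i12 or.ALU  RAW r0
c8: i13 add.ALU  tail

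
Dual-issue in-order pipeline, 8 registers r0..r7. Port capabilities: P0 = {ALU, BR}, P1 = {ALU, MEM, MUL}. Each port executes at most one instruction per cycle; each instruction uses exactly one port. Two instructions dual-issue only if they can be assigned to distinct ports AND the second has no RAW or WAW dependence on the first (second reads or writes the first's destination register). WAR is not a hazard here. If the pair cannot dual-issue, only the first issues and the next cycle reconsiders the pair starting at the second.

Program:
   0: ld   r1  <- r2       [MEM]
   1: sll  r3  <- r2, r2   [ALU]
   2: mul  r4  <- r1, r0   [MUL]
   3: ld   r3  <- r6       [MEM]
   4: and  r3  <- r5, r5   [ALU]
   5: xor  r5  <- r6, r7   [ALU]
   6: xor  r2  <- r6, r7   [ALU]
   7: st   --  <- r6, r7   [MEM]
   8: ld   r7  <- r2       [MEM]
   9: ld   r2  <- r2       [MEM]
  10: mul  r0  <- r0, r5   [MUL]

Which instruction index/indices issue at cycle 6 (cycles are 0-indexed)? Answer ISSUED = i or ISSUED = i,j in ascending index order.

c0: i0,i1 ld.MEM;sll.ALU  dual
c1: i2 mul.MUL  no-port MUL/MEM
c2: i3 ld.MEM  WAW r3
c3: i4,i5 and.ALU;xor.ALU  dual
c4: i6,i7 xor.ALU;st.MEM  dual
c5: i8 ld.MEM  no-port MEM/MEM
c6: i9 ld.MEM  no-port MEM/MUL
c7: i10 mul.MUL  tail

ISSUED = 9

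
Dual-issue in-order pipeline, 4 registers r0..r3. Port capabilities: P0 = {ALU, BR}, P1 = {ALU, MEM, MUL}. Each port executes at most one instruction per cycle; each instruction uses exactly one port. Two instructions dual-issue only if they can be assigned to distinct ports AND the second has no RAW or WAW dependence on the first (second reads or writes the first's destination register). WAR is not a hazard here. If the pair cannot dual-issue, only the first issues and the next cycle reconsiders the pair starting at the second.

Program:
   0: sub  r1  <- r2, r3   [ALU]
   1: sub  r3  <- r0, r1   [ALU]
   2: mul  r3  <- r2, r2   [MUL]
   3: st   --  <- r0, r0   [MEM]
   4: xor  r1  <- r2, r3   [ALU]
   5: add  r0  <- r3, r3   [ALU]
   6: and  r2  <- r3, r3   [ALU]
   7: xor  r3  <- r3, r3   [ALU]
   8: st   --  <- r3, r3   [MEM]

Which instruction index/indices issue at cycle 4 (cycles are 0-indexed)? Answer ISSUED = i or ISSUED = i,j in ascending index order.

ISSUED = 5,6

t=0 i0:sub.ALU ; RAW r1
t=1 i1:sub.ALU ; WAW r3
t=2 i2:mul.MUL ; no-port MUL/MEM
t=3 i3,i4:st.MEM;xor.ALU ; pair
t=4 i5,i6:add.ALU;and.ALU ; pair
t=5 i7:xor.ALU ; RAW r3
t=6 i8:st.MEM ; tail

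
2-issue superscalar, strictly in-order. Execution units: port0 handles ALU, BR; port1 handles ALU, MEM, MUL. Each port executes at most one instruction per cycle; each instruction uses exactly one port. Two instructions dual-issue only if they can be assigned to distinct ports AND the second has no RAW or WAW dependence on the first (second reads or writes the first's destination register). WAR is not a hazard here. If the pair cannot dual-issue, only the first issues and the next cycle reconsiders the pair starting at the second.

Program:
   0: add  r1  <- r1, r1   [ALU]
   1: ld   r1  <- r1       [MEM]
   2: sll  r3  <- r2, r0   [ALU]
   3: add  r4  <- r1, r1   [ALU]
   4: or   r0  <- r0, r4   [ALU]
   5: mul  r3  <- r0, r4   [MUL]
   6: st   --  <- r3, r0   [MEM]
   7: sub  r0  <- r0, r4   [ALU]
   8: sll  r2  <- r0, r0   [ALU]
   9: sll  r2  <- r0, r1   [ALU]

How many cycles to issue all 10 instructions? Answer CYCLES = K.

c0: i0 add.ALU  RAW+WAW r1
c1: i1&i2 ld.MEM+sll.ALU  dual
c2: i3 add.ALU  RAW r4
c3: i4 or.ALU  RAW r0
c4: i5 mul.MUL  no-port MUL/MEM
c5: i6&i7 st.MEM+sub.ALU  dual
c6: i8 sll.ALU  WAW r2
c7: i9 sll.ALU  tail

CYCLES = 8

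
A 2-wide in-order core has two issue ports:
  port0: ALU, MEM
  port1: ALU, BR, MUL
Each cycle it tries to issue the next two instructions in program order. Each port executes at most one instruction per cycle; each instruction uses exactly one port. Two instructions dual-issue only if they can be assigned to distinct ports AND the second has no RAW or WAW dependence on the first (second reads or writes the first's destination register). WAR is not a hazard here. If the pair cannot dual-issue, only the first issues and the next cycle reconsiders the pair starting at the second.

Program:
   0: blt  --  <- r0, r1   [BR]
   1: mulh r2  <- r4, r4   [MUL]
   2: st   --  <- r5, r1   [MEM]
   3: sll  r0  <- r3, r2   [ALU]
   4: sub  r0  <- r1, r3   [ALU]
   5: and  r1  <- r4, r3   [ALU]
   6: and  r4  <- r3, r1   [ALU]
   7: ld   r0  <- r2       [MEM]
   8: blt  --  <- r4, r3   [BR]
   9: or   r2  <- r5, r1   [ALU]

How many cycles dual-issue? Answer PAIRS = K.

  cy0 -> i0 (blt.BR) no-port BR/MUL
  cy1 -> i1+i2 (mulh.MUL+st.MEM) pair
  cy2 -> i3 (sll.ALU) WAW r0
  cy3 -> i4+i5 (sub.ALU+and.ALU) pair
  cy4 -> i6+i7 (and.ALU+ld.MEM) pair
  cy5 -> i8+i9 (blt.BR+or.ALU) pair

PAIRS = 4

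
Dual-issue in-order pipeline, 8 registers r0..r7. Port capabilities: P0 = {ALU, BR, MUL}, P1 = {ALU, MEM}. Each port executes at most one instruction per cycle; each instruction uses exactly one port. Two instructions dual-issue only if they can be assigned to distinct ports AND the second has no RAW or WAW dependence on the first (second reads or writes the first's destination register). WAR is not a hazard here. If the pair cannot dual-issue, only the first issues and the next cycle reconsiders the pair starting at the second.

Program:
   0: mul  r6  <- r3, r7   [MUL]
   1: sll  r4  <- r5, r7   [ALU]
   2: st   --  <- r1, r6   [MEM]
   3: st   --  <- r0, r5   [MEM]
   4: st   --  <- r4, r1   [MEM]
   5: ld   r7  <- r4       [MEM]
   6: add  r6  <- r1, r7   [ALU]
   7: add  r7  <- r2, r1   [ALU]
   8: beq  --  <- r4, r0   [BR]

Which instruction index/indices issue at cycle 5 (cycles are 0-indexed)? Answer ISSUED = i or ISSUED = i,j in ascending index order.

ISSUED = 6,7

t=0 i0/i1:mul.MUL sll.ALU ; dual
t=1 i2:st.MEM ; no-port MEM/MEM
t=2 i3:st.MEM ; no-port MEM/MEM
t=3 i4:st.MEM ; no-port MEM/MEM
t=4 i5:ld.MEM ; RAW r7
t=5 i6/i7:add.ALU add.ALU ; dual
t=6 i8:beq.BR ; tail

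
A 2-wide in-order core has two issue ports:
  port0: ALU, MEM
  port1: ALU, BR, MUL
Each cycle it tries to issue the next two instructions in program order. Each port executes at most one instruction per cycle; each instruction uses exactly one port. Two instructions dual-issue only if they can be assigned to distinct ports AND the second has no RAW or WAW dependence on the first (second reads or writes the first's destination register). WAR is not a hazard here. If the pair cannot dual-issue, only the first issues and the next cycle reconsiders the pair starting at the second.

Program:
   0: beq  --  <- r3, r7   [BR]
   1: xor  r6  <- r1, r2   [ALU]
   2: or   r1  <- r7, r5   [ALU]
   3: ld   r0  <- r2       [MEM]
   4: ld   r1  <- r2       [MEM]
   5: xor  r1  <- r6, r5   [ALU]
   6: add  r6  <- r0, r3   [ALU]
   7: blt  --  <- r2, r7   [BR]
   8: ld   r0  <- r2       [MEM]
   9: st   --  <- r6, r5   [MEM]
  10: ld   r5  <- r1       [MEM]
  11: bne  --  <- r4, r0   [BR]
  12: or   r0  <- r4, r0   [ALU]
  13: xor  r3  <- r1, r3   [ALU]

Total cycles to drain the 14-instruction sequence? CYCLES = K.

CYCLES = 8

0. beq.BR/xor.ALU @i0,i1  | 2-wide
1. or.ALU/ld.MEM @i2,i3  | 2-wide
2. ld.MEM @i4  | WAW r1
3. xor.ALU/add.ALU @i5,i6  | 2-wide
4. blt.BR/ld.MEM @i7,i8  | 2-wide
5. st.MEM @i9  | no-port MEM/MEM
6. ld.MEM/bne.BR @i10,i11  | 2-wide
7. or.ALU/xor.ALU @i12,i13  | 2-wide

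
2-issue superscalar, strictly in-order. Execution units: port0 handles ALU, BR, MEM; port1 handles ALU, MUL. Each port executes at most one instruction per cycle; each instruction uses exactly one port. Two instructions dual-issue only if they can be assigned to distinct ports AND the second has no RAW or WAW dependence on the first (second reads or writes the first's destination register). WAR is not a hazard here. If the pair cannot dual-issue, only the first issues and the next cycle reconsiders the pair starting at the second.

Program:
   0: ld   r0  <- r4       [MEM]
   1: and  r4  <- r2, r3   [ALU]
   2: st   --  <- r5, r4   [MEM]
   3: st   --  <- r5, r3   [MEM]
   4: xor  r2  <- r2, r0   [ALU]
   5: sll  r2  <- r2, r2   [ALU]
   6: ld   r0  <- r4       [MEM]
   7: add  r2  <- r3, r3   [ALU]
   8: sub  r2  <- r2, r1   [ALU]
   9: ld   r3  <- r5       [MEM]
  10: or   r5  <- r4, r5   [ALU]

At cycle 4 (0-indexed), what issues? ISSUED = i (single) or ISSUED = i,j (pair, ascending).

ISSUED = 7

0. ld;and @i0+i1  | pair
1. st @i2  | no-port MEM/MEM
2. st;xor @i3+i4  | pair
3. sll;ld @i5+i6  | pair
4. add @i7  | RAW+WAW r2
5. sub;ld @i8+i9  | pair
6. or @i10  | tail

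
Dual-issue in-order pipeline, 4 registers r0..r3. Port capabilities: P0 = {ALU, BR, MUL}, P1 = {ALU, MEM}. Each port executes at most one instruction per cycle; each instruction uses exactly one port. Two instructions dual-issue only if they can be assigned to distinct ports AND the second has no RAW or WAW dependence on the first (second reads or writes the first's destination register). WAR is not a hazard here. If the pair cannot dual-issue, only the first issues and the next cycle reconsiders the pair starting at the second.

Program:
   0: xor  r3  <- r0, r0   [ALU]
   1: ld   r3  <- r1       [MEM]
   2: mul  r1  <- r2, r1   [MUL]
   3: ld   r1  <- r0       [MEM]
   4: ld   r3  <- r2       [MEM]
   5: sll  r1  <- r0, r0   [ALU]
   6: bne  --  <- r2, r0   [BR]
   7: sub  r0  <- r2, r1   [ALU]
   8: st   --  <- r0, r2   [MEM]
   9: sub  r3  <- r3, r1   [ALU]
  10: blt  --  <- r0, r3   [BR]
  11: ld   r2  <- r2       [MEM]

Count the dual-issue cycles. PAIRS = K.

PAIRS = 5

[0] i0  xor.ALU  -- WAW r3
[1] i1,i2  ld.MEM mul.MUL  -- pair
[2] i3  ld.MEM  -- no-port MEM/MEM
[3] i4,i5  ld.MEM sll.ALU  -- pair
[4] i6,i7  bne.BR sub.ALU  -- pair
[5] i8,i9  st.MEM sub.ALU  -- pair
[6] i10,i11  blt.BR ld.MEM  -- pair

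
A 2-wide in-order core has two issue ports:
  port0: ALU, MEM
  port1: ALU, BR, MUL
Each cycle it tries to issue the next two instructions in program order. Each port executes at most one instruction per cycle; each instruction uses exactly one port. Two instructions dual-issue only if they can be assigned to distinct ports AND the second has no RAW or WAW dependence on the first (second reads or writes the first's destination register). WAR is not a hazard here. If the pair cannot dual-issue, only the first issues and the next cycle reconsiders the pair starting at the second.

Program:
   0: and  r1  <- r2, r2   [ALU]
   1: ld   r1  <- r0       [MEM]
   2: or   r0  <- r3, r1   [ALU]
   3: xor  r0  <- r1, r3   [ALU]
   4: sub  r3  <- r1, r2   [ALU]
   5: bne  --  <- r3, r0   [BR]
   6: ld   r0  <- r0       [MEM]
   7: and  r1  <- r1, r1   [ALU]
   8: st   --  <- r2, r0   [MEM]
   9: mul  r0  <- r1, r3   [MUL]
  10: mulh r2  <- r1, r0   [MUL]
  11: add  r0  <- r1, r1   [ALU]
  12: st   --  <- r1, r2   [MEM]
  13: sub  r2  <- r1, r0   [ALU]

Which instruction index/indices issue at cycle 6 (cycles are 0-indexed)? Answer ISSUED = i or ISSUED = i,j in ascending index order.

ISSUED = 9

[0] i0  and.ALU  -- WAW r1
[1] i1  ld.MEM  -- RAW r1
[2] i2  or.ALU  -- WAW r0
[3] i3,i4  xor.ALU;sub.ALU  -- dual
[4] i5,i6  bne.BR;ld.MEM  -- dual
[5] i7,i8  and.ALU;st.MEM  -- dual
[6] i9  mul.MUL  -- no-port MUL/MUL
[7] i10,i11  mulh.MUL;add.ALU  -- dual
[8] i12,i13  st.MEM;sub.ALU  -- dual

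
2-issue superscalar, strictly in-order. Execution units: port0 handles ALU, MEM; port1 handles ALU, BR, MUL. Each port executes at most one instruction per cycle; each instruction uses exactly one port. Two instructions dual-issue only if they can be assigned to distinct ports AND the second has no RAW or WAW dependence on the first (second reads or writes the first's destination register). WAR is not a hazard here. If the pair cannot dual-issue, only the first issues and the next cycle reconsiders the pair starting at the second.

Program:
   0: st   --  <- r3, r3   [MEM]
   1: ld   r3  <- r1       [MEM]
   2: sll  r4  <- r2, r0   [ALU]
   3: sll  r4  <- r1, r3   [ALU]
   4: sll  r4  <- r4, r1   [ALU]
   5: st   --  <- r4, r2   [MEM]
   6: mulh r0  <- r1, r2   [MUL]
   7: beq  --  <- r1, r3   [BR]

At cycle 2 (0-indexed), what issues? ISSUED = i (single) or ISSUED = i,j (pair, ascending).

ISSUED = 3

c0: i0 st.MEM  no-port MEM/MEM
c1: i1,i2 ld.MEM;sll.ALU  2-wide
c2: i3 sll.ALU  RAW+WAW r4
c3: i4 sll.ALU  RAW r4
c4: i5,i6 st.MEM;mulh.MUL  2-wide
c5: i7 beq.BR  tail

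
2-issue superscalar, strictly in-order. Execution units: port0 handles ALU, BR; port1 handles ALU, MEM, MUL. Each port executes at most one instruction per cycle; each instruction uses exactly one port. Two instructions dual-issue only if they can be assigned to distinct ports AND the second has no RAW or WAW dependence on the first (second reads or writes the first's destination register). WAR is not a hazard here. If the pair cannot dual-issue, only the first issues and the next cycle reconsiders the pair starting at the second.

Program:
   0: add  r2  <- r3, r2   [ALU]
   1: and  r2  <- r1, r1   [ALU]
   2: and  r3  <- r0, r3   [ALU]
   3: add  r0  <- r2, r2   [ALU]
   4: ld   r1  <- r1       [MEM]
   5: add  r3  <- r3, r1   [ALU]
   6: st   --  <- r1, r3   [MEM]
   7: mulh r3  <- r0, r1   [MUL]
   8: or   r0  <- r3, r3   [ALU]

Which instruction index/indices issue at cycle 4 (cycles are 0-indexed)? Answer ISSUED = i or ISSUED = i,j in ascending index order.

c0: i0 add  WAW r2
c1: i1/i2 and and  dual
c2: i3/i4 add ld  dual
c3: i5 add  RAW r3
c4: i6 st  no-port MEM/MUL
c5: i7 mulh  RAW r3
c6: i8 or  tail

ISSUED = 6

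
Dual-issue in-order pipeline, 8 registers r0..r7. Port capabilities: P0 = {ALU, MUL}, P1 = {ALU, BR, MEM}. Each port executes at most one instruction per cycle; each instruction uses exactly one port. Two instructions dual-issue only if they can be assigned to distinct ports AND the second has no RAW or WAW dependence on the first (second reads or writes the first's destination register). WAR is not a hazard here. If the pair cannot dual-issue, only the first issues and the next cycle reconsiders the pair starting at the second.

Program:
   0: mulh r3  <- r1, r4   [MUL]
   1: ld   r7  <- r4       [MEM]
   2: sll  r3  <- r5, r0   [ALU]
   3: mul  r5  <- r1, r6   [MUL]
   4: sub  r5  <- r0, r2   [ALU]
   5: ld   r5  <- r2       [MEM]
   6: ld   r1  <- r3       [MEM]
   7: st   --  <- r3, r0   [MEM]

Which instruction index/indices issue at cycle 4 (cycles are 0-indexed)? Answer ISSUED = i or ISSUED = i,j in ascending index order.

ISSUED = 6

c0: i0&i1 mulh;ld  dual
c1: i2&i3 sll;mul  dual
c2: i4 sub  WAW r5
c3: i5 ld  no-port MEM/MEM
c4: i6 ld  no-port MEM/MEM
c5: i7 st  tail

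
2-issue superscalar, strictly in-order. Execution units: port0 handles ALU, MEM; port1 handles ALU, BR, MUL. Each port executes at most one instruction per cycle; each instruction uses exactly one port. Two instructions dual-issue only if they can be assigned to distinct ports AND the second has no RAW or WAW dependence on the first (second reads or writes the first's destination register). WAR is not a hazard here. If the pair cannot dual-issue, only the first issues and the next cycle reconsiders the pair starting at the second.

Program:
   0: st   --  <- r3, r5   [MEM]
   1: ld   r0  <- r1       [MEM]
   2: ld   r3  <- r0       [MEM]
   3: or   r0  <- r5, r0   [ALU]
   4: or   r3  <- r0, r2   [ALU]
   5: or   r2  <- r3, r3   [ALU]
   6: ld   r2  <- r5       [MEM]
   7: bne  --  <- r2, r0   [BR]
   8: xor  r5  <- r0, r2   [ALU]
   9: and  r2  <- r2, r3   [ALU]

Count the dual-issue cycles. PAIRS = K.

PAIRS = 2

c0: i0 st  no-port MEM/MEM
c1: i1 ld  no-port MEM/MEM
c2: i2&i3 ld/or  pair
c3: i4 or  RAW r3
c4: i5 or  WAW r2
c5: i6 ld  RAW r2
c6: i7&i8 bne/xor  pair
c7: i9 and  tail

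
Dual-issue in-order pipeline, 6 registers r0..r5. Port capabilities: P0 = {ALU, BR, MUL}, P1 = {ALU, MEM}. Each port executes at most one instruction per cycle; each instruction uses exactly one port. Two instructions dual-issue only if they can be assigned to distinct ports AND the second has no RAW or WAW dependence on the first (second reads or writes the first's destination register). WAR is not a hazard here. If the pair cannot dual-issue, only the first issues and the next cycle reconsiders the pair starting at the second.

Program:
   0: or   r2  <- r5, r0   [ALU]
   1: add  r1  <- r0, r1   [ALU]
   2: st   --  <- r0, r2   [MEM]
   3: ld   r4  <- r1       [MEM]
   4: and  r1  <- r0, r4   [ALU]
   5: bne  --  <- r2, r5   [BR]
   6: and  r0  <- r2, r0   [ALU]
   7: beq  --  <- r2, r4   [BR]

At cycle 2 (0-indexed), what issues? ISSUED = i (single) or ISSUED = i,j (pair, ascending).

ISSUED = 3

#0 head=0: or/add i0&i1 2-wide
#1 head=2: st i2 no-port MEM/MEM
#2 head=3: ld i3 RAW r4
#3 head=4: and/bne i4&i5 2-wide
#4 head=6: and/beq i6&i7 2-wide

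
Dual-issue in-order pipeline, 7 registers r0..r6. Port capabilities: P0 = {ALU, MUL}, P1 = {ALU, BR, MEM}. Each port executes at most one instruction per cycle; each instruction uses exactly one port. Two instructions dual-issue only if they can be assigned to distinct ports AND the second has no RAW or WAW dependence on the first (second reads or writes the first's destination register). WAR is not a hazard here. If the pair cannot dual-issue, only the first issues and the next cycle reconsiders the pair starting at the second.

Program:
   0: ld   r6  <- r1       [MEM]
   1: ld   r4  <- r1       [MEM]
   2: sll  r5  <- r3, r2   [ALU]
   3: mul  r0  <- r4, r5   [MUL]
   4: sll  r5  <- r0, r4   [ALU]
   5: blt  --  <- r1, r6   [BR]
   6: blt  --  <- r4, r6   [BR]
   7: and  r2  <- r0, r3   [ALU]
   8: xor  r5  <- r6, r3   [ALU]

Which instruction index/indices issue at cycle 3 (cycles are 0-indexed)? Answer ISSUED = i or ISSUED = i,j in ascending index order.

#0 head=0: ld.MEM i0 no-port MEM/MEM
#1 head=1: ld.MEM;sll.ALU i1&i2 pair
#2 head=3: mul.MUL i3 RAW r0
#3 head=4: sll.ALU;blt.BR i4&i5 pair
#4 head=6: blt.BR;and.ALU i6&i7 pair
#5 head=8: xor.ALU i8 tail

ISSUED = 4,5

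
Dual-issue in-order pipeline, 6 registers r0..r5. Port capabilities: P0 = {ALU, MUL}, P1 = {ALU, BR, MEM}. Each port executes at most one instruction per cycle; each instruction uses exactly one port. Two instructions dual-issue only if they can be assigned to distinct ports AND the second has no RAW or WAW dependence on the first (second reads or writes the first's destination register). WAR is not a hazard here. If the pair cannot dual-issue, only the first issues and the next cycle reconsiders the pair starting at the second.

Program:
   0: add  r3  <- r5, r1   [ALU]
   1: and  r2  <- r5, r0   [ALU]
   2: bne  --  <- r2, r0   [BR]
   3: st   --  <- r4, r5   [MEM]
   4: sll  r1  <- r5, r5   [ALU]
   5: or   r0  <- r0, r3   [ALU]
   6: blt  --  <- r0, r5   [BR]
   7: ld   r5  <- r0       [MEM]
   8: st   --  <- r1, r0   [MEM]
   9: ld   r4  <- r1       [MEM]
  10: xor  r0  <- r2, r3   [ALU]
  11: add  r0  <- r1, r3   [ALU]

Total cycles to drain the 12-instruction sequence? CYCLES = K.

CYCLES = 9

0. add.ALU and.ALU @i0,i1  | pair
1. bne.BR @i2  | no-port BR/MEM
2. st.MEM sll.ALU @i3,i4  | pair
3. or.ALU @i5  | RAW r0
4. blt.BR @i6  | no-port BR/MEM
5. ld.MEM @i7  | no-port MEM/MEM
6. st.MEM @i8  | no-port MEM/MEM
7. ld.MEM xor.ALU @i9,i10  | pair
8. add.ALU @i11  | tail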